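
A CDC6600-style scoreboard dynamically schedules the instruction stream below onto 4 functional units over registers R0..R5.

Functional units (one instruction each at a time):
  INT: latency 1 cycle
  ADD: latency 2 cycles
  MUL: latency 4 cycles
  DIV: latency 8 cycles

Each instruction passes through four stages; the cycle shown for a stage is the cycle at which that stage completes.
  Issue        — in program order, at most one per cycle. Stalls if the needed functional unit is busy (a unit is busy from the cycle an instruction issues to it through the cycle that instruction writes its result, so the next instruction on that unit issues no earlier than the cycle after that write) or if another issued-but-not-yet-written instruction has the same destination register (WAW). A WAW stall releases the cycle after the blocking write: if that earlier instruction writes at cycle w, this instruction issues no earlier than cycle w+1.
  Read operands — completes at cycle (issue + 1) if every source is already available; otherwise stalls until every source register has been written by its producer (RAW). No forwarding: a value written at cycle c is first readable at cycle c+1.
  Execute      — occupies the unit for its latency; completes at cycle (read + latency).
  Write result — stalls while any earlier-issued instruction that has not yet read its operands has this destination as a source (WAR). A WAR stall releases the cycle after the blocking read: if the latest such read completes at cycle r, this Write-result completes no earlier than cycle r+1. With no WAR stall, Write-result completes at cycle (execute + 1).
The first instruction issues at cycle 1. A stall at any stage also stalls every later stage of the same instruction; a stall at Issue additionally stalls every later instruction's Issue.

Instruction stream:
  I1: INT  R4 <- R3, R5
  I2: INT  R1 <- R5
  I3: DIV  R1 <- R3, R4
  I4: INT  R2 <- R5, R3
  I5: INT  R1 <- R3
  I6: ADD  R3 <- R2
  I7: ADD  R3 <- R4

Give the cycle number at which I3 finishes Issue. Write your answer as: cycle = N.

I1 -> (1, 2, 3, 4)
I2 -> (5, 6, 7, 8)  // struct: INT busy until I1 writes@4
I3 -> (9, 10, 18, 19)  // WAW R1: wait I2 write@8
I4 -> (10, 11, 12, 13)
I5 -> (20, 21, 22, 23)  // WAW R1: wait I3 write@19
I6 -> (21, 22, 24, 25)
I7 -> (26, 27, 29, 30)  // struct: ADD busy until I6 writes@25

cycle = 9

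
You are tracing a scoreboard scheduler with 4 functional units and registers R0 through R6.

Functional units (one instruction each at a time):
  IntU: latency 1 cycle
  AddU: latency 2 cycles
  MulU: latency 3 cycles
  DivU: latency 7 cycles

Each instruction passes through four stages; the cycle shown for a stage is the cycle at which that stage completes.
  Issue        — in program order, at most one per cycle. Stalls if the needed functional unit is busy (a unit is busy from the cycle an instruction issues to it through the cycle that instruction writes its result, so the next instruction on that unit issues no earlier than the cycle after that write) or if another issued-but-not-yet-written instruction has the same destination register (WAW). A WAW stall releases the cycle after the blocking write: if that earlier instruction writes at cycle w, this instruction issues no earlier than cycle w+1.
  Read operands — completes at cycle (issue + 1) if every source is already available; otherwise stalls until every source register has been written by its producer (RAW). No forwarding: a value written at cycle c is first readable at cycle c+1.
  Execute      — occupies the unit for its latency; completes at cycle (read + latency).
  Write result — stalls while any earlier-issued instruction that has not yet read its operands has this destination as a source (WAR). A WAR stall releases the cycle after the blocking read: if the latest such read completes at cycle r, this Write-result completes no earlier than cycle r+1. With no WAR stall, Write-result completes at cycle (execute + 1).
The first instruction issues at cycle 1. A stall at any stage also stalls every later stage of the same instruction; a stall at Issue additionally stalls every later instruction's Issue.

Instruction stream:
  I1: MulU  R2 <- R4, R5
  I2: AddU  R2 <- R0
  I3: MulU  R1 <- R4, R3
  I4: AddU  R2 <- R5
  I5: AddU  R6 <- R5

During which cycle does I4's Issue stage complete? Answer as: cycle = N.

cycle = 12

1) issue 1, read 2, done 5, write 6
2) issue 7, read 8, done 10, write 11  <WAW R2: wait I1 write@6>
3) issue 8, read 9, done 12, write 13
4) issue 12, read 13, done 15, write 16  <struct: AddU busy until I2 writes@11>
5) issue 17, read 18, done 20, write 21  <struct: AddU busy until I4 writes@16>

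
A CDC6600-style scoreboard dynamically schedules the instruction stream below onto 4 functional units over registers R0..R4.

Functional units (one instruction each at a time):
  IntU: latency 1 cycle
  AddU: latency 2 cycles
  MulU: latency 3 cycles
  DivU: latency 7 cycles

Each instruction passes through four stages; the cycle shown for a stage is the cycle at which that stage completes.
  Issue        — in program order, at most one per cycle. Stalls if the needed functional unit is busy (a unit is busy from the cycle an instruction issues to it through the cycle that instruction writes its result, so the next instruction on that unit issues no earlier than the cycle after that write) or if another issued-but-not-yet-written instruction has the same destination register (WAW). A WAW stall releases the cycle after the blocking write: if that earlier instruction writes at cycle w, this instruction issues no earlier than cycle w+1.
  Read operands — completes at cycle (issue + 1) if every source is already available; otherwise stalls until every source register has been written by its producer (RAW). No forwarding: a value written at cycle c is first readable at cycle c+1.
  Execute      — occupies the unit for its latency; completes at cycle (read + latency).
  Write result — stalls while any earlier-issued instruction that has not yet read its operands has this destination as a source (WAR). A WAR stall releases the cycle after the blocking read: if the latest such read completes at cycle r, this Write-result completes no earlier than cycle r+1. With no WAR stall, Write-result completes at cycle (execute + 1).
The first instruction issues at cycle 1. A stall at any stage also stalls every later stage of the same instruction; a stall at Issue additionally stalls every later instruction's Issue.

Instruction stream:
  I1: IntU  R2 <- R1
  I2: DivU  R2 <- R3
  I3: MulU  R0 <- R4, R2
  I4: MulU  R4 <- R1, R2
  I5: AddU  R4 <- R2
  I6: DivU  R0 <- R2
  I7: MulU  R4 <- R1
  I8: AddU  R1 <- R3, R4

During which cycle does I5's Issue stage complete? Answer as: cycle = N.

I1: IS=1 RO=2 EX=3 WR=4
I2: IS=5 RO=6 EX=13 WR=14  [WAW R2: wait I1 write@4]
I3: IS=6 RO=15 EX=18 WR=19  [RAW R2: wait I2 write@14]
I4: IS=20 RO=21 EX=24 WR=25  [struct: MulU busy until I3 writes@19]
I5: IS=26 RO=27 EX=29 WR=30  [WAW R4: wait I4 write@25]
I6: IS=27 RO=28 EX=35 WR=36
I7: IS=31 RO=32 EX=35 WR=36  [WAW R4: wait I5 write@30]
I8: IS=32 RO=37 EX=39 WR=40  [RAW R4: wait I7 write@36]

cycle = 26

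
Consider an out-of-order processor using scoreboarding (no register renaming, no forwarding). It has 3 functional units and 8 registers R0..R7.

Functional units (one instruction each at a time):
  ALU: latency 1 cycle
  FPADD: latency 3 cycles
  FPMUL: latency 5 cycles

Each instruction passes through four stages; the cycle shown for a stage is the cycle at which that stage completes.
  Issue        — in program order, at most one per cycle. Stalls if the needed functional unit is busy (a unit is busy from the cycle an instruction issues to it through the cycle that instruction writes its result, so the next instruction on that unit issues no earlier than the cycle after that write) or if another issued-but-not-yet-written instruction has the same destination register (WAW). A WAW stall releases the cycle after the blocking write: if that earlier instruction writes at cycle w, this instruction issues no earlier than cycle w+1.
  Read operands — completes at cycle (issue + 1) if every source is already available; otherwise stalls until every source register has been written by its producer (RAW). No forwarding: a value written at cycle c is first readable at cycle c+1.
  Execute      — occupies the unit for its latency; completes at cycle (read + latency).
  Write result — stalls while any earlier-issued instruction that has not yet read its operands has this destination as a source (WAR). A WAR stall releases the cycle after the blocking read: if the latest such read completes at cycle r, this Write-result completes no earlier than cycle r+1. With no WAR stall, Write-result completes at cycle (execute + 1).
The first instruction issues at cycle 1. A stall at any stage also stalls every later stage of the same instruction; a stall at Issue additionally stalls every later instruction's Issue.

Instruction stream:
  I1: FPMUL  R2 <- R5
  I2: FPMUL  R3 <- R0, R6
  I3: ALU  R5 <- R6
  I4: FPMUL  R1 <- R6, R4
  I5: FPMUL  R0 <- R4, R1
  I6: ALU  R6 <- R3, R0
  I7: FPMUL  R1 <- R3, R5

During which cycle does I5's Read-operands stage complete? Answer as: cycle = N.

cycle = 26

c1: I1→FPMUL
c2: I1 RO
c7: I1 EX
c8: I1 WR R2
c9: I2→FPMUL
c10: I2 RO; I3→ALU
c11: I3 RO
c12: I3 EX
c13: I3 WR R5
c15: I2 EX
c16: I2 WR R3
c17: I4→FPMUL
c18: I4 RO
c23: I4 EX
c24: I4 WR R1
c25: I5→FPMUL
c26: I5 RO; I6→ALU
c31: I5 EX
c32: I5 WR R0
c33: I6 RO; I7→FPMUL
c34: I6 EX; I7 RO
c35: I6 WR R6
c39: I7 EX
c40: I7 WR R1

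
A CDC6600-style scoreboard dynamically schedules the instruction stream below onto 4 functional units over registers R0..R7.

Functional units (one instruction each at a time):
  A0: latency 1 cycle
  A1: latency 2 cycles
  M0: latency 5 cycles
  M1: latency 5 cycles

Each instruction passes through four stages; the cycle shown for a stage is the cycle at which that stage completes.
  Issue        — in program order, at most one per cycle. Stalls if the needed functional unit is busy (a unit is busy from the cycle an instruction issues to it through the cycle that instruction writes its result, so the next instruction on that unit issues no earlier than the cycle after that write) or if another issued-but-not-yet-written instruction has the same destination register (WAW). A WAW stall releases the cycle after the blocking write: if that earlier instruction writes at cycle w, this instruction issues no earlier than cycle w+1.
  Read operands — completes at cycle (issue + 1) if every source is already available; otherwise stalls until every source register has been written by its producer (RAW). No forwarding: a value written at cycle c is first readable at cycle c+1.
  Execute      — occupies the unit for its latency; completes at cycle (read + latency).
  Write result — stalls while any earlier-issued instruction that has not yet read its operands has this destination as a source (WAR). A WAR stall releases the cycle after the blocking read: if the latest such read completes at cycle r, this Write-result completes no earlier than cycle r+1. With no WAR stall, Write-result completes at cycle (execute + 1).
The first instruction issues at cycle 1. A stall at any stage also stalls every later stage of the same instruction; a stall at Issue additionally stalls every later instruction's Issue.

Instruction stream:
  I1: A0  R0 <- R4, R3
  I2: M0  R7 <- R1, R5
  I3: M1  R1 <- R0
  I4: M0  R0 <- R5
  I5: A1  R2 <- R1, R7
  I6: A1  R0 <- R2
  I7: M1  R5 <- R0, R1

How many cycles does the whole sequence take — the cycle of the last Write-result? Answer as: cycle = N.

cycle = 29

[I1] 1/2/3/4
[I2] 2/3/8/9
[I3] 3/5/10/11  (RAW R0: wait I1 write@4)
[I4] 10/11/16/17  (struct: M0 busy until I2 writes@9)
[I5] 11/12/14/15
[I6] 18/19/21/22  (WAW R0: wait I4 write@17)
[I7] 19/23/28/29  (RAW R0: wait I6 write@22)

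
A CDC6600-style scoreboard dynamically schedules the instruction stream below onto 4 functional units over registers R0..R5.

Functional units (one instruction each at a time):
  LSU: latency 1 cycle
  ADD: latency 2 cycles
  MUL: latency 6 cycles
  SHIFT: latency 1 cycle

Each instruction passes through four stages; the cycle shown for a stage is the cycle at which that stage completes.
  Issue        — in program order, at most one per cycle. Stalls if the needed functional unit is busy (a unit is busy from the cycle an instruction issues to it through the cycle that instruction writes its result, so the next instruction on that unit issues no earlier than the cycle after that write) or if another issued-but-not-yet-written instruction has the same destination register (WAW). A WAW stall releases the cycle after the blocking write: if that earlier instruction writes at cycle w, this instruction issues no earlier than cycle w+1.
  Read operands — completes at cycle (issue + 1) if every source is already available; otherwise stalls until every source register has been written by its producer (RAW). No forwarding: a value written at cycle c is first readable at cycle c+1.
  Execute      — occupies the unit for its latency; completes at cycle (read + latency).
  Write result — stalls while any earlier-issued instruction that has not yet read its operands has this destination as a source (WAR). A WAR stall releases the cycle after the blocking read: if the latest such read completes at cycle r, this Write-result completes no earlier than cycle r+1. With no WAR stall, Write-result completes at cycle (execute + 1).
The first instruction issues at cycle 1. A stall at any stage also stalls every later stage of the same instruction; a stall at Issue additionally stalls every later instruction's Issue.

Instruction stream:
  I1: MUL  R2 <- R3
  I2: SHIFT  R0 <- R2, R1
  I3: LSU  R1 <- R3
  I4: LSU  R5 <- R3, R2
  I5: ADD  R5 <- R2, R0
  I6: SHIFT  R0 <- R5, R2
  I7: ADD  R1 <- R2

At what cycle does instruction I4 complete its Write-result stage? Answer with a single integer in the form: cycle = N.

cycle = 15

cycle 1: I1 issues→MUL
cycle 2: I1 reads, I2 issues→SHIFT
cycle 3: I3 issues→LSU
cycle 4: I3 reads
cycle 5: I3 exec-done
cycle 8: I1 exec-done
cycle 9: I1 writes R2
cycle 10: I2 reads
cycle 11: I2 exec-done, I3 writes R1
cycle 12: I2 writes R0, I4 issues→LSU
cycle 13: I4 reads
cycle 14: I4 exec-done
cycle 15: I4 writes R5
cycle 16: I5 issues→ADD
cycle 17: I5 reads, I6 issues→SHIFT
cycle 19: I5 exec-done
cycle 20: I5 writes R5
cycle 21: I6 reads, I7 issues→ADD
cycle 22: I6 exec-done, I7 reads
cycle 23: I6 writes R0
cycle 24: I7 exec-done
cycle 25: I7 writes R1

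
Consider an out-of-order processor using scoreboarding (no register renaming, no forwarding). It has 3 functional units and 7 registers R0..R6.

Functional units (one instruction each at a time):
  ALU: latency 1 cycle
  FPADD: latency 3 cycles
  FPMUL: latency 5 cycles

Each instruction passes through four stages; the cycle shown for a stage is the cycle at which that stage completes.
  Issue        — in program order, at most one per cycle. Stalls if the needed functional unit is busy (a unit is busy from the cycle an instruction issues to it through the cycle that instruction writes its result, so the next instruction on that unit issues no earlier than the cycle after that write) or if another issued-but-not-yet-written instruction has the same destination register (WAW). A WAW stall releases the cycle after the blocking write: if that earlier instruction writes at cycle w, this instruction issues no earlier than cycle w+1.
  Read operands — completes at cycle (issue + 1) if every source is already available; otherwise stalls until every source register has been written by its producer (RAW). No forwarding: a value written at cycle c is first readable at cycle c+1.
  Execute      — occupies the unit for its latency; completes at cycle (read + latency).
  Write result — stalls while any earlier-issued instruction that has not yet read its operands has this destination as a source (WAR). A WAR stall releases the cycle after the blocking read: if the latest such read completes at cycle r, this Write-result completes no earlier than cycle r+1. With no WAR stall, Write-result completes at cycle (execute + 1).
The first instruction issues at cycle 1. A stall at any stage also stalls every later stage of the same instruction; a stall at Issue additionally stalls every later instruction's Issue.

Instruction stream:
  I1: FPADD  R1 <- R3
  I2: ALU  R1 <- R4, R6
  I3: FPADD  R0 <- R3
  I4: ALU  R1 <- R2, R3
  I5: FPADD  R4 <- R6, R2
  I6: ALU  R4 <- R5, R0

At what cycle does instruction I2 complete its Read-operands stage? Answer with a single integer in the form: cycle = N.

I1 -> (1, 2, 5, 6)
I2 -> (7, 8, 9, 10)  // WAW R1: wait I1 write@6
I3 -> (8, 9, 12, 13)
I4 -> (11, 12, 13, 14)  // struct: ALU busy until I2 writes@10
I5 -> (14, 15, 18, 19)  // struct: FPADD busy until I3 writes@13
I6 -> (20, 21, 22, 23)  // WAW R4: wait I5 write@19

cycle = 8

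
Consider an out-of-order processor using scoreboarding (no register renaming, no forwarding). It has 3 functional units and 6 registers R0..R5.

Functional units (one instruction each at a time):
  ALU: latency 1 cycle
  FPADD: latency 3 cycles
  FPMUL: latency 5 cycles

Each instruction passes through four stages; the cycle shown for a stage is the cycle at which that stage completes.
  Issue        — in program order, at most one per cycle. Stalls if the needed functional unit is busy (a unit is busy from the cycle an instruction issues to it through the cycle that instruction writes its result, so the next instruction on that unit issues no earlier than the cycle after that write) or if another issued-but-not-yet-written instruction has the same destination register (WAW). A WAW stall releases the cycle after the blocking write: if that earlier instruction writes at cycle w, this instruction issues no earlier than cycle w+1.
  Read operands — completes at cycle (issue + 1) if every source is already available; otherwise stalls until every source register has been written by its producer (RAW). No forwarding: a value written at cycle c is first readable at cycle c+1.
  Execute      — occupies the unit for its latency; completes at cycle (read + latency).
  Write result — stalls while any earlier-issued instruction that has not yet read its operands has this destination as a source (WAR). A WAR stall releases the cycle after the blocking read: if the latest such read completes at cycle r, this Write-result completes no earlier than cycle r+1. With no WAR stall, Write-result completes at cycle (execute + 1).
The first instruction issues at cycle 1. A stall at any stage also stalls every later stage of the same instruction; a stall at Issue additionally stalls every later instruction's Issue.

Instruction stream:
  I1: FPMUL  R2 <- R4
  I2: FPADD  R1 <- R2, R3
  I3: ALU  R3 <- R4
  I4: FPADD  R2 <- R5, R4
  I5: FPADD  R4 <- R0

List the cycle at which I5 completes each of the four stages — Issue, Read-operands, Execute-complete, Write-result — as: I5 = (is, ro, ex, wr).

I5 = (20, 21, 24, 25)

I1 -> (1, 2, 7, 8)
I2 -> (2, 9, 12, 13)  // RAW R2: wait I1 write@8
I3 -> (3, 4, 5, 10)  // WAR R3: wait I2 read@9
I4 -> (14, 15, 18, 19)  // struct: FPADD busy until I2 writes@13
I5 -> (20, 21, 24, 25)  // struct: FPADD busy until I4 writes@19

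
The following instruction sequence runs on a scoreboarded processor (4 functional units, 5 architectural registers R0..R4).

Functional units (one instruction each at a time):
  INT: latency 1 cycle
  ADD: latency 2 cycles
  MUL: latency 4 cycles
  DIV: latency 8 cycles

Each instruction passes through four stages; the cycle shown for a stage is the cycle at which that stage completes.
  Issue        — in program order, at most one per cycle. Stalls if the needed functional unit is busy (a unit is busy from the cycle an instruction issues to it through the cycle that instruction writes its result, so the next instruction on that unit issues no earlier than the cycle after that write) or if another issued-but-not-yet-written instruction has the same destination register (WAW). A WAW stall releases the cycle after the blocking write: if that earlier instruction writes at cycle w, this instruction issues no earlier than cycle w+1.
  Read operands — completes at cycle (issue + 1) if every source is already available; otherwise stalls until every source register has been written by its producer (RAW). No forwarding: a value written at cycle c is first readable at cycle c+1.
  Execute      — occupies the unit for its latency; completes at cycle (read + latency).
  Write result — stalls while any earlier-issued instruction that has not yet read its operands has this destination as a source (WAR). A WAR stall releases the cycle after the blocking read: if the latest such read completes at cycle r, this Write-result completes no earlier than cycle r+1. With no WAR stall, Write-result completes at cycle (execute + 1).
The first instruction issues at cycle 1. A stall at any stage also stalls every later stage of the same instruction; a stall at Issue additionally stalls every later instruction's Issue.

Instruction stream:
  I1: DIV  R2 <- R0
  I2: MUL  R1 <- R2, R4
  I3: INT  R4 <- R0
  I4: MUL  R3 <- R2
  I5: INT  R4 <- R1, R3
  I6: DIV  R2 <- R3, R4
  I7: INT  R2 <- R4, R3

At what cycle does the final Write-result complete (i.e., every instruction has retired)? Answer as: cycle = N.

I1 -> (1, 2, 10, 11)
I2 -> (2, 12, 16, 17)  // RAW R2: wait I1 write@11
I3 -> (3, 4, 5, 13)  // WAR R4: wait I2 read@12
I4 -> (18, 19, 23, 24)  // struct: MUL busy until I2 writes@17
I5 -> (19, 25, 26, 27)  // RAW R3: wait I4 write@24
I6 -> (20, 28, 36, 37)  // RAW R4: wait I5 write@27
I7 -> (38, 39, 40, 41)  // WAW R2: wait I6 write@37

cycle = 41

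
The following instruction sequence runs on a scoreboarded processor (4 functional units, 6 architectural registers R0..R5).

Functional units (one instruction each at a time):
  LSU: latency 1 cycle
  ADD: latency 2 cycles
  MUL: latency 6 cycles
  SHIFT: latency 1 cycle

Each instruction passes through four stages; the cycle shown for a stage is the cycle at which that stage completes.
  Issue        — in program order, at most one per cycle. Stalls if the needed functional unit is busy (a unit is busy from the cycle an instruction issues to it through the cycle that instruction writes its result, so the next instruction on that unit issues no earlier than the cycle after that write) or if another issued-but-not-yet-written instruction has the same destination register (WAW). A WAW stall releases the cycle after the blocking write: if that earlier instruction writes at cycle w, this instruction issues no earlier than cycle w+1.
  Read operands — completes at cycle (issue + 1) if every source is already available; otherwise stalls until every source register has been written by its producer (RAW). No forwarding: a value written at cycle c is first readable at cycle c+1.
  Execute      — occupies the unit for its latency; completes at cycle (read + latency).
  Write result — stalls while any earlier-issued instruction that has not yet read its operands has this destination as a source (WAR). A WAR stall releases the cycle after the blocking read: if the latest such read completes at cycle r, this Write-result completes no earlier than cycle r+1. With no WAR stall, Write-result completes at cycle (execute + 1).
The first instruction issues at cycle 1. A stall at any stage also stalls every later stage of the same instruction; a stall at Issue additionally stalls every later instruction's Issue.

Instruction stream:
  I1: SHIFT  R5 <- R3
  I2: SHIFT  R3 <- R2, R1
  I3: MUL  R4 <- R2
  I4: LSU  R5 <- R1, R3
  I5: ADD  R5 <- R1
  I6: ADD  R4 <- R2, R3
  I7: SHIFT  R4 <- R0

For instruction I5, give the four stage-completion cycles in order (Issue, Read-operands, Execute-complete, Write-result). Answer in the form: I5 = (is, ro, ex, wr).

I5 = (12, 13, 15, 16)

cycle 1: I1 dispatched to SHIFT
cycle 2: I1 operands ready
cycle 3: I1 complete
cycle 4: R5←I1
cycle 5: I2 dispatched to SHIFT
cycle 6: I2 operands ready · I3 dispatched to MUL
cycle 7: I2 complete · I3 operands ready · I4 dispatched to LSU
cycle 8: R3←I2
cycle 9: I4 operands ready
cycle 10: I4 complete
cycle 11: R5←I4
cycle 12: I5 dispatched to ADD
cycle 13: I3 complete · I5 operands ready
cycle 14: R4←I3
cycle 15: I5 complete
cycle 16: R5←I5
cycle 17: I6 dispatched to ADD
cycle 18: I6 operands ready
cycle 20: I6 complete
cycle 21: R4←I6
cycle 22: I7 dispatched to SHIFT
cycle 23: I7 operands ready
cycle 24: I7 complete
cycle 25: R4←I7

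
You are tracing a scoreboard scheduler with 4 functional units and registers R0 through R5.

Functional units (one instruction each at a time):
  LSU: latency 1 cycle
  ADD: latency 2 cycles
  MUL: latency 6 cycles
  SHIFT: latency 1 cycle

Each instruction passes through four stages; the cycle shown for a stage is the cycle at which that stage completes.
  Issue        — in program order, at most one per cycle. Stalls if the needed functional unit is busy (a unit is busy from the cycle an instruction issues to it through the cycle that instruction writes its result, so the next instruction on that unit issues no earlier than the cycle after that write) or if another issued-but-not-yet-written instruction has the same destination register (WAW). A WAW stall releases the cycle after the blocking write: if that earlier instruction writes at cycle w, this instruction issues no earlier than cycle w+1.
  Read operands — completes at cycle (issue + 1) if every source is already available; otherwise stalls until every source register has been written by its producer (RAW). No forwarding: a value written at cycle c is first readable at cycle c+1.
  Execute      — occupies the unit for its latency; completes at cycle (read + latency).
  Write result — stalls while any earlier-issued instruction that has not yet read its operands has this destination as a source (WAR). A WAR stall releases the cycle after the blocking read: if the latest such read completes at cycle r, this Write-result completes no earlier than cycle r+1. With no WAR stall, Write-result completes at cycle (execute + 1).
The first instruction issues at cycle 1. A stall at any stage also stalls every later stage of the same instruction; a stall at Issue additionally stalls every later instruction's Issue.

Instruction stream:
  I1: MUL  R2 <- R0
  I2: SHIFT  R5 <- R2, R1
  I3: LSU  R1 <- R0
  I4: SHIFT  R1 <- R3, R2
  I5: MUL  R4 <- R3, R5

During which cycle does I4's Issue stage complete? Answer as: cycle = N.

  I1 | 1 | 2 | 8 | 9
  I2 | 2 | 10 | 11 | 12   RAW R2: wait I1 write@9
  I3 | 3 | 4 | 5 | 11   WAR R1: wait I2 read@10
  I4 | 13 | 14 | 15 | 16   struct: SHIFT busy until I2 writes@12
  I5 | 14 | 15 | 21 | 22

cycle = 13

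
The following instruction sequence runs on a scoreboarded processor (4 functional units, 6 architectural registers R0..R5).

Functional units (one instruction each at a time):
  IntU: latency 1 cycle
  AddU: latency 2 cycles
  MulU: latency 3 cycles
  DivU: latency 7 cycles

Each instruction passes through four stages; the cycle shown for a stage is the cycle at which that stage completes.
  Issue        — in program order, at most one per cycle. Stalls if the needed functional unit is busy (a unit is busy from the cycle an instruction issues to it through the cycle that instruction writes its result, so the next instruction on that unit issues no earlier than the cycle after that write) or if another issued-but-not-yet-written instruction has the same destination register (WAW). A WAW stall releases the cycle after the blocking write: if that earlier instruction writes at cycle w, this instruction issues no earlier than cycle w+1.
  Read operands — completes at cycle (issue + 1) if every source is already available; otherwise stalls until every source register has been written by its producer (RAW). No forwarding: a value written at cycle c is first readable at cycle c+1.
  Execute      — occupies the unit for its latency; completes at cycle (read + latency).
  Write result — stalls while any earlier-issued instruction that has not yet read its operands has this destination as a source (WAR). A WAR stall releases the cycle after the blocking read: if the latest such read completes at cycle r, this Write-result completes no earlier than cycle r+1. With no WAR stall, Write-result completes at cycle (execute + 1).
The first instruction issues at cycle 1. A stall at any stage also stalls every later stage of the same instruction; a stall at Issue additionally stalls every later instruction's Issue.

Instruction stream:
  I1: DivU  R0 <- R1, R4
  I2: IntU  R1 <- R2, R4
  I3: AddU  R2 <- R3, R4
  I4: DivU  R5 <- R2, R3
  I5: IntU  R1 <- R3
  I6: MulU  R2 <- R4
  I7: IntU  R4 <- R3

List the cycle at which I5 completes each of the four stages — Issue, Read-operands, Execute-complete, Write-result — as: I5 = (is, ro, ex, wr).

c1: I1 issues→DivU
c2: I1 reads, I2 issues→IntU
c3: I2 reads, I3 issues→AddU
c4: I2 exec-done, I3 reads
c5: I2 writes R1
c6: I3 exec-done
c7: I3 writes R2
c9: I1 exec-done
c10: I1 writes R0
c11: I4 issues→DivU
c12: I4 reads, I5 issues→IntU
c13: I5 reads, I6 issues→MulU
c14: I5 exec-done, I6 reads
c15: I5 writes R1
c16: I7 issues→IntU
c17: I6 exec-done, I7 reads
c18: I6 writes R2, I7 exec-done
c19: I4 exec-done, I7 writes R4
c20: I4 writes R5

I5 = (12, 13, 14, 15)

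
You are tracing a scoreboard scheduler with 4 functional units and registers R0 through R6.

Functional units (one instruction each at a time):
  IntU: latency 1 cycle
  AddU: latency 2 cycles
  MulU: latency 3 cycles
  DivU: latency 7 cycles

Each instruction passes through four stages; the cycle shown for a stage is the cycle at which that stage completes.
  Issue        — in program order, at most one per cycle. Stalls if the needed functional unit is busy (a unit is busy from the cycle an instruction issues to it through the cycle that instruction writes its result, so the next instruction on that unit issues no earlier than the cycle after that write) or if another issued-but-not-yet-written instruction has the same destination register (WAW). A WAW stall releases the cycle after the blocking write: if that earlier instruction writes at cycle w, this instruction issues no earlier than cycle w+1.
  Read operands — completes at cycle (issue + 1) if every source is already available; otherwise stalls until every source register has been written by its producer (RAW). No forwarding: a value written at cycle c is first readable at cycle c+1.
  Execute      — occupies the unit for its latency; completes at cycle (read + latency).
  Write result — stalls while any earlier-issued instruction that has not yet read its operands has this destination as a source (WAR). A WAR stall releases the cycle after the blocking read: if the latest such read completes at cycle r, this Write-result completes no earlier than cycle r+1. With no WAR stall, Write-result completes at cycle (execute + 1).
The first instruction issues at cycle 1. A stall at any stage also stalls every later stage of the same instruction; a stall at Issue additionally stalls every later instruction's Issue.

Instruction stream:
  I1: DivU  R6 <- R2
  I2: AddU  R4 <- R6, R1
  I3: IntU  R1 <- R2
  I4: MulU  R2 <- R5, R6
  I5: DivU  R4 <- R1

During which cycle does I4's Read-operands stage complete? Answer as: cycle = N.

cycle = 11

c1: issue I1 (DivU)
c2: I1 read-ops · issue I2 (AddU)
c3: issue I3 (IntU)
c4: I3 read-ops · issue I4 (MulU)
c5: I3 finished on IntU
c9: I1 finished on DivU
c10: I1→R6
c11: I2 read-ops · I4 read-ops
c12: I3→R1
c13: I2 finished on AddU
c14: I2→R4 · I4 finished on MulU
c15: I4→R2 · issue I5 (DivU)
c16: I5 read-ops
c23: I5 finished on DivU
c24: I5→R4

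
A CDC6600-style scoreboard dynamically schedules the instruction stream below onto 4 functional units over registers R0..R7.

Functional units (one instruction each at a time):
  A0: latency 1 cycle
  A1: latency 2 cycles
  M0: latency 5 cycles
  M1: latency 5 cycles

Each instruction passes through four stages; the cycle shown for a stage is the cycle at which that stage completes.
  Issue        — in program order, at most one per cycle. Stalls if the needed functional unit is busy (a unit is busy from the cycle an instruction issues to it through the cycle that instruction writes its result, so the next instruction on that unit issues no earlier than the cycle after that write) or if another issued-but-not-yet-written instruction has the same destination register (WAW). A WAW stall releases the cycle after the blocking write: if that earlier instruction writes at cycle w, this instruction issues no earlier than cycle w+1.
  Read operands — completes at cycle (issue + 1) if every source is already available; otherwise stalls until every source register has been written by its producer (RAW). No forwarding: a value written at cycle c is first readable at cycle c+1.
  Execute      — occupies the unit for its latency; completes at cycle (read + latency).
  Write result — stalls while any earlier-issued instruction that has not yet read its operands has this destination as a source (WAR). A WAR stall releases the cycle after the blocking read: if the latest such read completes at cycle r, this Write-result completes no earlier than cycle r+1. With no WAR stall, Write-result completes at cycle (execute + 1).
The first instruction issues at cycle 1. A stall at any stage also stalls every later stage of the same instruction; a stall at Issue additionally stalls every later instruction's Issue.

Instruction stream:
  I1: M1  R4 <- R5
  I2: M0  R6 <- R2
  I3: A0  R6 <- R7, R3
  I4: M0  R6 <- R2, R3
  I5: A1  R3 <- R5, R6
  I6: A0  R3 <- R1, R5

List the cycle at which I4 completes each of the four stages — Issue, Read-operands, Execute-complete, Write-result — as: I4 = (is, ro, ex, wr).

cycle 1: issue I1 (M1)
cycle 2: I1 read-ops | issue I2 (M0)
cycle 3: I2 read-ops
cycle 7: I1 finished on M1
cycle 8: I1→R4 | I2 finished on M0
cycle 9: I2→R6
cycle 10: issue I3 (A0)
cycle 11: I3 read-ops
cycle 12: I3 finished on A0
cycle 13: I3→R6
cycle 14: issue I4 (M0)
cycle 15: I4 read-ops | issue I5 (A1)
cycle 20: I4 finished on M0
cycle 21: I4→R6
cycle 22: I5 read-ops
cycle 24: I5 finished on A1
cycle 25: I5→R3
cycle 26: issue I6 (A0)
cycle 27: I6 read-ops
cycle 28: I6 finished on A0
cycle 29: I6→R3

I4 = (14, 15, 20, 21)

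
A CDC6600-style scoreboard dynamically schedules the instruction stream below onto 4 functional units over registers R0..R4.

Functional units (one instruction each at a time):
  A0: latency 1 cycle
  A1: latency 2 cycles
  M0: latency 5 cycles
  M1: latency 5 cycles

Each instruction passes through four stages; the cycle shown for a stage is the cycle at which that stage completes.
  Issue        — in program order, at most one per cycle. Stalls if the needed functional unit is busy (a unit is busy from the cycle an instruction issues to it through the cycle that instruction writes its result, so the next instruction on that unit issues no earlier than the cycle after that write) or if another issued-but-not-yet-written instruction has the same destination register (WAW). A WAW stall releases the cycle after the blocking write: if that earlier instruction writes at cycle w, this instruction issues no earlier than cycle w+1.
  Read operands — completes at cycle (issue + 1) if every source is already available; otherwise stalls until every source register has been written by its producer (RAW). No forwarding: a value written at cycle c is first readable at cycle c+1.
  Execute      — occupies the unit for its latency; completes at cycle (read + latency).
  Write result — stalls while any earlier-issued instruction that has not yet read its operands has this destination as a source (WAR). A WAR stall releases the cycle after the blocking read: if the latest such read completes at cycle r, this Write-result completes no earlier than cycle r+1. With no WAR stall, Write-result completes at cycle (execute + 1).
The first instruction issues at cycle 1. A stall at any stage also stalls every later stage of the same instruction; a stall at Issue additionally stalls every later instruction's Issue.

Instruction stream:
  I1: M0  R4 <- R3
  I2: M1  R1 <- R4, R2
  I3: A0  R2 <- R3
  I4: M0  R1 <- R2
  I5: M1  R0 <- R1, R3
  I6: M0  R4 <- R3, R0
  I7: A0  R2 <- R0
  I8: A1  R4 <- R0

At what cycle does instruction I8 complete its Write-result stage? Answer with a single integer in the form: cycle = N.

1) issue 1, read 2, done 7, write 8
2) issue 2, read 9, done 14, write 15  <RAW R4: wait I1 write@8>
3) issue 3, read 4, done 5, write 10  <WAR R2: wait I2 read@9>
4) issue 16, read 17, done 22, write 23  <WAW R1: wait I2 write@15>
5) issue 17, read 24, done 29, write 30  <RAW R1: wait I4 write@23>
6) issue 24, read 31, done 36, write 37  <struct: M0 busy until I4 writes@23 / RAW R0: wait I5 write@30>
7) issue 25, read 31, done 32, write 33  <RAW R0: wait I5 write@30>
8) issue 38, read 39, done 41, write 42  <WAW R4: wait I6 write@37>

cycle = 42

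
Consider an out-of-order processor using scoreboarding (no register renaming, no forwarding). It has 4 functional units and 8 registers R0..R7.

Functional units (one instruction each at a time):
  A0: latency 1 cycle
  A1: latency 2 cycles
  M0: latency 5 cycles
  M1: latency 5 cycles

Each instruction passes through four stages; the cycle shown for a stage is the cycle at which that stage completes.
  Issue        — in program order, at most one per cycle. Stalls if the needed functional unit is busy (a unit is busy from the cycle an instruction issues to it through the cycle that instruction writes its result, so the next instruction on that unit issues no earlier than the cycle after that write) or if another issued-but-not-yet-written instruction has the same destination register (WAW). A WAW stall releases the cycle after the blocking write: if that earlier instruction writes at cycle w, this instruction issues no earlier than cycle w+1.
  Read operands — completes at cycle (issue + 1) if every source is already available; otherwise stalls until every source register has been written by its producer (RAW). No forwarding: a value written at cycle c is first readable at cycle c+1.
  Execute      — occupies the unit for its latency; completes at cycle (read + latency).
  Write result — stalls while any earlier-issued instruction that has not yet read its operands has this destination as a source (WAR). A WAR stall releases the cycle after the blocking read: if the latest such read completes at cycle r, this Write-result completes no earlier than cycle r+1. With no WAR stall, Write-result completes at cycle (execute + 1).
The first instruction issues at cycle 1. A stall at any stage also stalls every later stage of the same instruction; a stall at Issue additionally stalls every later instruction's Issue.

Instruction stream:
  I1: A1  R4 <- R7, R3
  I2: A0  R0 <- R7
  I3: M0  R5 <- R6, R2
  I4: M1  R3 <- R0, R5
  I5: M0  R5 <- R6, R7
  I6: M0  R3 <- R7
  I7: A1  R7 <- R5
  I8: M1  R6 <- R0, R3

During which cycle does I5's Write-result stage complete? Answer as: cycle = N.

cycle = 18

I1 -> (1, 2, 4, 5)
I2 -> (2, 3, 4, 5)
I3 -> (3, 4, 9, 10)
I4 -> (4, 11, 16, 17)  // RAW R5: wait I3 write@10
I5 -> (11, 12, 17, 18)  // struct: M0 busy until I3 writes@10
I6 -> (19, 20, 25, 26)  // struct: M0 busy until I5 writes@18
I7 -> (20, 21, 23, 24)
I8 -> (21, 27, 32, 33)  // RAW R3: wait I6 write@26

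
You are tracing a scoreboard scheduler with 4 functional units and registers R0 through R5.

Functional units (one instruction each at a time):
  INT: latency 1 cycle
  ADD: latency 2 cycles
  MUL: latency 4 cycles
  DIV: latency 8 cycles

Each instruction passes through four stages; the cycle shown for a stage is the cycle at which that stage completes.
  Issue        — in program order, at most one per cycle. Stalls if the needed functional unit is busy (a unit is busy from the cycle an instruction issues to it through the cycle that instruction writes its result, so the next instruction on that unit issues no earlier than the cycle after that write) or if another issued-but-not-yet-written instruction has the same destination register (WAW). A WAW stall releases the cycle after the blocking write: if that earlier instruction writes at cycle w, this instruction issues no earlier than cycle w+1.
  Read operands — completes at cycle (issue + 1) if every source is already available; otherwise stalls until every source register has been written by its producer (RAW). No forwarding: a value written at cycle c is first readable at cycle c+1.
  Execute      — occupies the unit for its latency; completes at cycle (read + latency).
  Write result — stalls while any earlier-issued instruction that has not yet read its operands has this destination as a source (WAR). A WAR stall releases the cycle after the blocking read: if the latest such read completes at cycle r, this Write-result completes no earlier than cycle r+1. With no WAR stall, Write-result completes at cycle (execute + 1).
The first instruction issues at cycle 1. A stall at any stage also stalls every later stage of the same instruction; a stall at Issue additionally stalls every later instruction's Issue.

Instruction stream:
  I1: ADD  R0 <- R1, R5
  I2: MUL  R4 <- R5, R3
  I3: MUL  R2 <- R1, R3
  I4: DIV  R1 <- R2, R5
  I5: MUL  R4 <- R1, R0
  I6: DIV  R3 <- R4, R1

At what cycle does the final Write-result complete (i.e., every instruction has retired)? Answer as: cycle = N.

c1: I1→ADD
c2: I1 RO · I2→MUL
c3: I2 RO
c4: I1 EX
c5: I1 WR R0
c7: I2 EX
c8: I2 WR R4
c9: I3→MUL
c10: I3 RO · I4→DIV
c14: I3 EX
c15: I3 WR R2
c16: I4 RO · I5→MUL
c24: I4 EX
c25: I4 WR R1
c26: I5 RO · I6→DIV
c30: I5 EX
c31: I5 WR R4
c32: I6 RO
c40: I6 EX
c41: I6 WR R3

cycle = 41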